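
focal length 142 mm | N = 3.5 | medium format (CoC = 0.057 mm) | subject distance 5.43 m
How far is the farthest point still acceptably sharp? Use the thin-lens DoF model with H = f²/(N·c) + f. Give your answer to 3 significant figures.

5.73 m

Hyperfocal distance H = f²/(N·c) + f = 142²/(3.5 × 0.057) + 142 = 20164/0.1995 + 142 ≈ 101214.7 mm ≈ 101.2 m.
Far limit Df = s·(H − f)/(H − s) = 5430 × (101214.7 − 142) / (101214.7 − 5430) = 5430 × 101072.7 / 95784.7 ≈ 5729.8 mm ≈ 5.73 m.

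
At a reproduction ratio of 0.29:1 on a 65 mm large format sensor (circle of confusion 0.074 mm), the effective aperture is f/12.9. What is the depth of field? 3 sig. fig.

At magnification m, DoF ≈ 2·N_eff·c/m² = 2 × 12.9 × 0.074 / 0.29² = 1.909 / 0.0841 ≈ 22.7 mm.

22.7 mm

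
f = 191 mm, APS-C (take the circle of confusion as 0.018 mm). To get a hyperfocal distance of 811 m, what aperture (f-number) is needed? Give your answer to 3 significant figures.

f/2.50

Rearrange H = f²/(N·c) + f for N: N = f² / ((H − f)·c).
N = 191² / ((811000 − 191) × 0.018) = 36481 / 14595 ≈ 2.50.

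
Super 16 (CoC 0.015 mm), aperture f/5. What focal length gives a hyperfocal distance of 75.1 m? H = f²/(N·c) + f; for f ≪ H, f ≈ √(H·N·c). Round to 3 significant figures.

75.0 mm

From H = f²/(N·c) + f, with f ≪ H: f ≈ √(H·N·c) = √(75100 × 5 × 0.015) = √5632.5 ≈ 75.05 mm.
Exact: f² + N·c·f − N·c·H = 0 ⇒ f = (−N·c + √((N·c)² + 4·N·c·H))/2 = (−0.075 + √22530)/2 ≈ 75.012 mm ≈ 75.0 mm.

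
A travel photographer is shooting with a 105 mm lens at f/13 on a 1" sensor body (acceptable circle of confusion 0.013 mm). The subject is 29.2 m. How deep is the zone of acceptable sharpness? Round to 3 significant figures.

32.5 m

Hyperfocal distance H = f²/(N·c) + f = 105²/(13 × 0.013) + 105 = 11025/0.169 + 105 ≈ 65341.7 mm ≈ 65.34 m.
Near limit Dn = s·(H − f)/(H + s − 2f) = 29200 × (65341.7 − 105) / (65341.7 + 29200 − 2 × 105) = 29200 × 65236.7 / 94331.7 ≈ 20194 mm.
Far limit Df = s·(H − f)/(H − s) = 29200 × (65341.7 − 105) / (65341.7 − 29200) = 29200 × 65236.7 / 36141.7 ≈ 52707 mm.
Depth of field = Df − Dn = 52707 − 20194 ≈ 32513 mm ≈ 32.5 m.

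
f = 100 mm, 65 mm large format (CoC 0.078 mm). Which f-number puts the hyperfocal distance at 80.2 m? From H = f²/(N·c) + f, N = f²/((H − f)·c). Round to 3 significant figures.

Rearrange H = f²/(N·c) + f for N: N = f² / ((H − f)·c).
N = 100² / ((80200 − 100) × 0.078) = 10000 / 6248 ≈ 1.60.

f/1.60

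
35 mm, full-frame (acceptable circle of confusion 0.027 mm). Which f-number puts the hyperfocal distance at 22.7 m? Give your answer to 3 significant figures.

f/2.00

Rearrange H = f²/(N·c) + f for N: N = f² / ((H − f)·c).
N = 35² / ((22700 − 35) × 0.027) = 1225 / 612.0 ≈ 2.00.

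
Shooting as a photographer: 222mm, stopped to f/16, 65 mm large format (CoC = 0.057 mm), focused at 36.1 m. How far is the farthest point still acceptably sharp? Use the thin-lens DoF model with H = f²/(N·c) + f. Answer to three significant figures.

Hyperfocal distance H = f²/(N·c) + f = 222²/(16 × 0.057) + 222 = 49284/0.912 + 222 ≈ 54261.5 mm ≈ 54.26 m.
Far limit Df = s·(H − f)/(H − s) = 36100 × (54261.5 − 222) / (54261.5 − 36100) = 36100 × 54039.5 / 18161.5 ≈ 107416 mm ≈ 107 m.

107 m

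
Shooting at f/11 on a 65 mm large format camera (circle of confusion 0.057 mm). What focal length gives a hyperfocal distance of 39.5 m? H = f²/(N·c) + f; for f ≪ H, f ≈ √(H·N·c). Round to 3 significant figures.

157 mm

From H = f²/(N·c) + f, with f ≪ H: f ≈ √(H·N·c) = √(39500 × 11 × 0.057) = √24766 ≈ 157.4 mm.
The +f correction barely moves this — solving exactly, f² + N·c·f − N·c·H = 0 ⇒ f = (−N·c + √((N·c)² + 4·N·c·H))/2 = (−0.627 + √99066)/2 ≈ 157.06 mm, so f ≈ 157 mm.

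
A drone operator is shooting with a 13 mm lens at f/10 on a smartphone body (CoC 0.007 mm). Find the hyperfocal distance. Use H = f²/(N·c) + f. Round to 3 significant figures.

Hyperfocal distance H = f²/(N·c) + f = 13²/(10 × 0.007) + 13 = 169/0.07 + 13 ≈ 2427.3 mm ≈ 2.43 m.

2.43 m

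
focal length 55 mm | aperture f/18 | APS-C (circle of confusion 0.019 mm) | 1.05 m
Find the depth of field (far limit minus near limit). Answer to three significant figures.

Hyperfocal distance H = f²/(N·c) + f = 55²/(18 × 0.019) + 55 = 3025/0.342 + 55 ≈ 8900.0 mm ≈ 8.900 m.
Near limit Dn = s·(H − f)/(H + s − 2f) = 1050 × (8900.0 − 55) / (8900.0 + 1050 − 2 × 55) = 1050 × 8845.0 / 9840.0 ≈ 943.83 mm.
Far limit Df = s·(H − f)/(H − s) = 1050 × (8900.0 − 55) / (8900.0 − 1050) = 1050 × 8845.0 / 7850.0 ≈ 1183.09 mm.
Depth of field = Df − Dn = 1183.09 − 943.83 ≈ 239.26 mm.

239 mm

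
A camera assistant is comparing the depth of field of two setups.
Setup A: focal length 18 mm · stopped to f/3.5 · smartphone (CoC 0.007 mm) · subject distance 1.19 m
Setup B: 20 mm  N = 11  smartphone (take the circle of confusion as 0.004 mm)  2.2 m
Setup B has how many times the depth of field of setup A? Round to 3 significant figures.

Setup A: H = 18²/(3.5×0.007) + 18 ≈ 13242.5 mm; DoF = Df − Dn = 1305.72 − 1093.12 ≈ 212.60 mm.
Setup B: H = 20²/(11×0.004) + 20 ≈ 9110.9 mm; DoF = Df − Dn = 2894.0 − 1774.5 ≈ 1119.5 mm.
Ratio = 1119.5 / 212.60 ≈ 5.27.

5.27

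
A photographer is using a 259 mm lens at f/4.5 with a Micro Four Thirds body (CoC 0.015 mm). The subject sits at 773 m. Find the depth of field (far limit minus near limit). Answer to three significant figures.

3040 m

Hyperfocal distance H = f²/(N·c) + f = 259²/(4.5 × 0.015) + 259 = 67081/0.0675 + 259 ≈ 994051.6 mm ≈ 994.1 m.
Near limit Dn = s·(H − f)/(H + s − 2f) = 773000 × (994051.6 − 259) / (994051.6 + 773000 − 2 × 259) = 773000 × 993792.6 / 1766533.6 ≈ 434864 mm.
Far limit Df = s·(H − f)/(H − s) = 773000 × (994051.6 − 259) / (994051.6 − 773000) = 773000 × 993792.6 / 221051.6 ≈ 3475214 mm.
Depth of field = Df − Dn = 3475214 − 434864 ≈ 3040350 mm ≈ 3040 m.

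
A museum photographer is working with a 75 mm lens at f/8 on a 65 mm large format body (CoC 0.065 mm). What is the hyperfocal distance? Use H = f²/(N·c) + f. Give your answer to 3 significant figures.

Hyperfocal distance H = f²/(N·c) + f = 75²/(8 × 0.065) + 75 = 5625/0.52 + 75 ≈ 10892.3 mm ≈ 10.9 m.

10.9 m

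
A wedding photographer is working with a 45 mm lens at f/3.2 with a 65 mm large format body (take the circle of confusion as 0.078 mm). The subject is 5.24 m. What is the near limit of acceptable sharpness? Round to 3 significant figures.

Hyperfocal distance H = f²/(N·c) + f = 45²/(3.2 × 0.078) + 45 = 2025/0.2496 + 45 ≈ 8158.0 mm ≈ 8.158 m.
Near limit Dn = s·(H − f)/(H + s − 2f) = 5240 × (8158.0 − 45) / (8158.0 + 5240 − 2 × 45) = 5240 × 8113.0 / 13308.0 ≈ 3194.5 mm ≈ 3.19 m.

3.19 m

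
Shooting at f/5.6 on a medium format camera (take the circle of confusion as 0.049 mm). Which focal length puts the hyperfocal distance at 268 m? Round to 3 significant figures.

From H = f²/(N·c) + f, with f ≪ H: f ≈ √(H·N·c) = √(268000 × 5.6 × 0.049) = √73539 ≈ 271.2 mm.
The +f correction barely moves this — solving exactly, f² + N·c·f − N·c·H = 0 ⇒ f = (−N·c + √((N·c)² + 4·N·c·H))/2 = (−0.2744 + √294157)/2 ≈ 271.04 mm, so f ≈ 271 mm.

271 mm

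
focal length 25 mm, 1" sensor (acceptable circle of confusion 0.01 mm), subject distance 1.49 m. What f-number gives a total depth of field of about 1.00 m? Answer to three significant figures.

Write h = H − f = f²/(N·c). The thin-lens limits are Dn = s·h/(h + (s−f)) and Df = s·h/(h − (s−f)), so DoF = Df − Dn = 2·s·(s−f)·h / (h² − (s−f)²).
That is a quadratic in h: DoF·h² − 2·s·(s−f)·h − DoF·(s−f)² = 0 ⇒ h = (s−f)·(s + √(s² + DoF²)) / DoF = 1465 × (1490 + √(1490² + 1000²)) / 1000 = 1465 × (1490 + 1794.46) / 1000 ≈ 4811.7 mm.
Then N = f²/(c·h) = 25² / (0.01 × 4811.7) = 625 / 48.117 ≈ 13.

f/13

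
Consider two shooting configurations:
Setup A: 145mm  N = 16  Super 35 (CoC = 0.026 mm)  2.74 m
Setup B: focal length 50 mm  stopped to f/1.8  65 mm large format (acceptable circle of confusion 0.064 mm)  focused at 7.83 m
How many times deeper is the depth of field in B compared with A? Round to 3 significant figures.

22.8

Setup A: H = 145²/(16×0.026) + 145 ≈ 50685.9 mm; DoF = Df − Dn = 2888.30 − 2606.19 ≈ 282.11 mm.
Setup B: H = 50²/(1.8×0.064) + 50 ≈ 21751.4 mm; DoF = Df − Dn = 12205.8 − 5763.7 ≈ 6442.1 mm.
Ratio = 6442.1 / 282.11 ≈ 22.8.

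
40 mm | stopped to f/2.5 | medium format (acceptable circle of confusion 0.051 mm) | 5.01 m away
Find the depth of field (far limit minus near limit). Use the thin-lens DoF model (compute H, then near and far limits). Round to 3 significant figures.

4.71 m

Hyperfocal distance H = f²/(N·c) + f = 40²/(2.5 × 0.051) + 40 = 1600/0.1275 + 40 ≈ 12589.0 mm ≈ 12.59 m.
Near limit Dn = s·(H − f)/(H + s − 2f) = 5010 × (12589.0 − 40) / (12589.0 + 5010 − 2 × 40) = 5010 × 12549.0 / 17519.0 ≈ 3588.7 mm.
Far limit Df = s·(H − f)/(H − s) = 5010 × (12589.0 − 40) / (12589.0 − 5010) = 5010 × 12549.0 / 7579.0 ≈ 8295.3 mm.
Depth of field = Df − Dn = 8295.3 − 3588.7 ≈ 4706.6 mm ≈ 4.71 m.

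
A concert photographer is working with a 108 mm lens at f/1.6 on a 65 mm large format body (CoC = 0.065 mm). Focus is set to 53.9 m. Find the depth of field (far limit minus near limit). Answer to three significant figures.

Hyperfocal distance H = f²/(N·c) + f = 108²/(1.6 × 0.065) + 108 = 11664/0.104 + 108 ≈ 112261.8 mm ≈ 112.3 m.
Near limit Dn = s·(H − f)/(H + s − 2f) = 53900 × (112261.8 − 108) / (112261.8 + 53900 − 2 × 108) = 53900 × 112153.8 / 165945.8 ≈ 36428 mm.
Far limit Df = s·(H − f)/(H − s) = 53900 × (112261.8 − 108) / (112261.8 − 53900) = 53900 × 112153.8 / 58361.8 ≈ 103580 mm.
Depth of field = Df − Dn = 103580 − 36428 ≈ 67152 mm ≈ 67.2 m.

67.2 m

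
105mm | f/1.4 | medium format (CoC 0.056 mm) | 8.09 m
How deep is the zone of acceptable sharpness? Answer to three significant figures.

Hyperfocal distance H = f²/(N·c) + f = 105²/(1.4 × 0.056) + 105 = 11025/0.0784 + 105 ≈ 140730.0 mm ≈ 140.7 m.
Near limit Dn = s·(H − f)/(H + s − 2f) = 8090 × (140730.0 − 105) / (140730.0 + 8090 − 2 × 105) = 8090 × 140625.0 / 148610.0 ≈ 7655.31 mm.
Far limit Df = s·(H − f)/(H − s) = 8090 × (140730.0 − 105) / (140730.0 − 8090) = 8090 × 140625.0 / 132640.0 ≈ 8577.02 mm.
Depth of field = Df − Dn = 8577.02 − 7655.31 ≈ 921.71 mm ≈ 0.922 m.

0.922 m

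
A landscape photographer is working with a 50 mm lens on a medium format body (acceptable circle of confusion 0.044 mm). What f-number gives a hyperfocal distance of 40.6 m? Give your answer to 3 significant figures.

f/1.40

Rearrange H = f²/(N·c) + f for N: N = f² / ((H − f)·c).
N = 50² / ((40600 − 50) × 0.044) = 2500 / 1784 ≈ 1.40.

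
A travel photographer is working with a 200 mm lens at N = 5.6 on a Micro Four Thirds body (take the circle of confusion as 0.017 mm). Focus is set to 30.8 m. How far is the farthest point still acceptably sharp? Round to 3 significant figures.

33.2 m

Hyperfocal distance H = f²/(N·c) + f = 200²/(5.6 × 0.017) + 200 = 40000/0.0952 + 200 ≈ 420368.1 mm ≈ 420.4 m.
Far limit Df = s·(H − f)/(H − s) = 30800 × (420368.1 − 200) / (420368.1 − 30800) = 30800 × 420168.1 / 389568.1 ≈ 33219 mm ≈ 33.2 m.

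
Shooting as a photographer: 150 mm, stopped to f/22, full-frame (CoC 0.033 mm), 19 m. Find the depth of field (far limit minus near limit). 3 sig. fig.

Hyperfocal distance H = f²/(N·c) + f = 150²/(22 × 0.033) + 150 = 22500/0.726 + 150 ≈ 31141.7 mm ≈ 31.14 m.
Near limit Dn = s·(H − f)/(H + s − 2f) = 19000 × (31141.7 − 150) / (31141.7 + 19000 − 2 × 150) = 19000 × 30991.7 / 49841.7 ≈ 11814 mm.
Far limit Df = s·(H − f)/(H − s) = 19000 × (31141.7 − 150) / (31141.7 − 19000) = 19000 × 30991.7 / 12141.7 ≈ 48497 mm.
Depth of field = Df − Dn = 48497 − 11814 ≈ 36683 mm ≈ 36.7 m.

36.7 m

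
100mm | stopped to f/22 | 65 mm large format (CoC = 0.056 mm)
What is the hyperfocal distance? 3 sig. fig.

Hyperfocal distance H = f²/(N·c) + f = 100²/(22 × 0.056) + 100 = 10000/1.232 + 100 ≈ 8216.9 mm ≈ 8.22 m.

8.22 m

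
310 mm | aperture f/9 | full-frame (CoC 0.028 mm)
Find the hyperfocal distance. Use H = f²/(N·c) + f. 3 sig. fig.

382 m

Hyperfocal distance H = f²/(N·c) + f = 310²/(9 × 0.028) + 310 = 96100/0.252 + 310 ≈ 381659.2 mm ≈ 382 m.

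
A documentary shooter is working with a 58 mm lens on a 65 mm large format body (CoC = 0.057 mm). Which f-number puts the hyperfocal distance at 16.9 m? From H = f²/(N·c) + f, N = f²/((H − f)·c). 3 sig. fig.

f/3.50

Rearrange H = f²/(N·c) + f for N: N = f² / ((H − f)·c).
N = 58² / ((16900 − 58) × 0.057) = 3364 / 960.0 ≈ 3.50.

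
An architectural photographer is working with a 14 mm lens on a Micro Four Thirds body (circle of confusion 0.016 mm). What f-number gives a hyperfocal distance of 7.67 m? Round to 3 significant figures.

Rearrange H = f²/(N·c) + f for N: N = f² / ((H − f)·c).
N = 14² / ((7670 − 14) × 0.016) = 196 / 122.5 ≈ 1.60.

f/1.60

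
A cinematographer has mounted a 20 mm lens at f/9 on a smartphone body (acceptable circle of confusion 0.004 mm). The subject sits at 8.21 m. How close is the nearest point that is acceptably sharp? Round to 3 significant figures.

Hyperfocal distance H = f²/(N·c) + f = 20²/(9 × 0.004) + 20 = 400/0.036 + 20 ≈ 11131.1 mm ≈ 11.13 m.
Near limit Dn = s·(H − f)/(H + s − 2f) = 8210 × (11131.1 − 20) / (11131.1 + 8210 − 2 × 20) = 8210 × 11111.1 / 19301.1 ≈ 4726.3 mm ≈ 4.73 m.

4.73 m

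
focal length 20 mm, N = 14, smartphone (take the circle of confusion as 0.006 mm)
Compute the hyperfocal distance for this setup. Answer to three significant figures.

Hyperfocal distance H = f²/(N·c) + f = 20²/(14 × 0.006) + 20 = 400/0.084 + 20 ≈ 4781.9 mm ≈ 4.78 m.

4.78 m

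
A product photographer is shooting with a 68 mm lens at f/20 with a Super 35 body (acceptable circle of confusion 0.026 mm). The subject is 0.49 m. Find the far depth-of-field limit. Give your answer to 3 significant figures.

Hyperfocal distance H = f²/(N·c) + f = 68²/(20 × 0.026) + 68 = 4624/0.52 + 68 ≈ 8960.3 mm ≈ 8.960 m.
Far limit Df = s·(H − f)/(H − s) = 490 × (8960.3 − 68) / (8960.3 − 490) = 490 × 8892.3 / 8470.3 ≈ 514.41 mm ≈ 0.514 m.

0.514 m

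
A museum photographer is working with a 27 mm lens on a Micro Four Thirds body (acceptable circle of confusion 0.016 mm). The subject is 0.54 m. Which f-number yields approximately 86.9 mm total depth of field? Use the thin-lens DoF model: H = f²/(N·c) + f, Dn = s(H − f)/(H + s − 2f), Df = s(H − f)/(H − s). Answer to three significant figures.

Write h = H − f = f²/(N·c). The thin-lens limits are Dn = s·h/(h + (s−f)) and Df = s·h/(h − (s−f)), so DoF = Df − Dn = 2·s·(s−f)·h / (h² − (s−f)²).
That is a quadratic in h: DoF·h² − 2·s·(s−f)·h − DoF·(s−f)² = 0 ⇒ h = (s−f)·(s + √(s² + DoF²)) / DoF = 513 × (540 + √(540² + 86.9²)) / 86.9 = 513 × (540 + 546.948) / 86.9 ≈ 6416.6 mm.
Then N = f²/(c·h) = 27² / (0.016 × 6416.6) = 729 / 102.67 ≈ 7.10.

f/7.10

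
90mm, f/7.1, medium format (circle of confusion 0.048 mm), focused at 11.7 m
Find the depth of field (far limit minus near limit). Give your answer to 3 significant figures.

15.0 m

Hyperfocal distance H = f²/(N·c) + f = 90²/(7.1 × 0.048) + 90 = 8100/0.3408 + 90 ≈ 23857.6 mm ≈ 23.86 m.
Near limit Dn = s·(H − f)/(H + s − 2f) = 11700 × (23857.6 − 90) / (23857.6 + 11700 − 2 × 90) = 11700 × 23767.6 / 35377.6 ≈ 7860 mm.
Far limit Df = s·(H − f)/(H − s) = 11700 × (23857.6 − 90) / (23857.6 − 11700) = 11700 × 23767.6 / 12157.6 ≈ 22873 mm.
Depth of field = Df − Dn = 22873 − 7860 ≈ 15013 mm ≈ 15.0 m.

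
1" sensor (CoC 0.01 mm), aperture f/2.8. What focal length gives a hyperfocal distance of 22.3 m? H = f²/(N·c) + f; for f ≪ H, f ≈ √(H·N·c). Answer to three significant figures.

25.0 mm

From H = f²/(N·c) + f, with f ≪ H: f ≈ √(H·N·c) = √(22300 × 2.8 × 0.01) = √624.40 ≈ 24.99 mm.
The +f correction barely moves this — solving exactly, f² + N·c·f − N·c·H = 0 ⇒ f = (−N·c + √((N·c)² + 4·N·c·H))/2 = (−0.028 + √2497.6)/2 ≈ 24.974 mm, so f ≈ 25.0 mm.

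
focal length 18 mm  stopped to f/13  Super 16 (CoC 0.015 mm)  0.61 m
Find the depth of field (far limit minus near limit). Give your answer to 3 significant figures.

498 mm

Hyperfocal distance H = f²/(N·c) + f = 18²/(13 × 0.015) + 18 = 324/0.195 + 18 ≈ 1679.5 mm ≈ 1.680 m.
Near limit Dn = s·(H − f)/(H + s − 2f) = 610 × (1679.5 − 18) / (1679.5 + 610 − 2 × 18) = 610 × 1661.5 / 2253.5 ≈ 449.75 mm.
Far limit Df = s·(H − f)/(H − s) = 610 × (1679.5 − 18) / (1679.5 − 610) = 610 × 1661.5 / 1069.5 ≈ 947.64 mm.
Depth of field = Df − Dn = 947.64 − 449.75 ≈ 497.89 mm.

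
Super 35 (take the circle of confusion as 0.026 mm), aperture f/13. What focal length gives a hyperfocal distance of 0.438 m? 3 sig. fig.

12.0 mm

From H = f²/(N·c) + f, with f ≪ H: f ≈ √(H·N·c) = √(438 × 13 × 0.026) = √148.04 ≈ 12.17 mm.
Exact: f² + N·c·f − N·c·H = 0 ⇒ f = (−N·c + √((N·c)² + 4·N·c·H))/2 = (−0.338 + √592.29)/2 ≈ 12.000 mm ≈ 12.0 mm.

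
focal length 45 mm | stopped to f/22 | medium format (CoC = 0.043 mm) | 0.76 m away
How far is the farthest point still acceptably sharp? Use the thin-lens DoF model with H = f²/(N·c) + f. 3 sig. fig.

1.14 m

Hyperfocal distance H = f²/(N·c) + f = 45²/(22 × 0.043) + 45 = 2025/0.946 + 45 ≈ 2185.6 mm ≈ 2.186 m.
Far limit Df = s·(H − f)/(H − s) = 760 × (2185.6 − 45) / (2185.6 − 760) = 760 × 2140.6 / 1425.6 ≈ 1141.2 mm ≈ 1.14 m.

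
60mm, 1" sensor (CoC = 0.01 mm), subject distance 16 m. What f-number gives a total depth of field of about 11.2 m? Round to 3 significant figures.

Write h = H − f = f²/(N·c). The thin-lens limits are Dn = s·h/(h + (s−f)) and Df = s·h/(h − (s−f)), so DoF = Df − Dn = 2·s·(s−f)·h / (h² − (s−f)²).
That is a quadratic in h: DoF·h² − 2·s·(s−f)·h − DoF·(s−f)² = 0 ⇒ h = (s−f)·(s + √(s² + DoF²)) / DoF = 15940 × (16000 + √(16000² + 11200²)) / 11200 = 15940 × (16000 + 19530.5) / 11200 ≈ 50567 mm.
Then N = f²/(c·h) = 60² / (0.01 × 50567) = 3600 / 505.67 ≈ 7.12.

f/7.12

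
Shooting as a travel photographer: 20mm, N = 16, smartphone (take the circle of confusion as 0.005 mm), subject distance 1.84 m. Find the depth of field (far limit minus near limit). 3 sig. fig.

Hyperfocal distance H = f²/(N·c) + f = 20²/(16 × 0.005) + 20 = 400/0.08 + 20 ≈ 5020.0 mm ≈ 5.020 m.
Near limit Dn = s·(H − f)/(H + s − 2f) = 1840 × (5020.0 − 20) / (5020.0 + 1840 − 2 × 20) = 1840 × 5000.0 / 6820.0 ≈ 1349.0 mm.
Far limit Df = s·(H − f)/(H − s) = 1840 × (5020.0 − 20) / (5020.0 − 1840) = 1840 × 5000.0 / 3180.0 ≈ 2893.1 mm.
Depth of field = Df − Dn = 2893.1 − 1349.0 ≈ 1544.1 mm ≈ 1.54 m.

1.54 m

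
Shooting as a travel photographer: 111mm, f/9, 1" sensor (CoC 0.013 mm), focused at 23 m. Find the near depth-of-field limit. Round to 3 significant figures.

Hyperfocal distance H = f²/(N·c) + f = 111²/(9 × 0.013) + 111 = 12321/0.117 + 111 ≈ 105418.7 mm ≈ 105.4 m.
Near limit Dn = s·(H − f)/(H + s − 2f) = 23000 × (105418.7 − 111) / (105418.7 + 23000 − 2 × 111) = 23000 × 105307.7 / 128196.7 ≈ 18893 mm ≈ 18.9 m.

18.9 m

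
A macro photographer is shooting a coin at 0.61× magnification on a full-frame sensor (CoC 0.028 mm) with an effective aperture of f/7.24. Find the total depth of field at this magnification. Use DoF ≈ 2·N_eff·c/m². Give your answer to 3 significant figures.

At magnification m, DoF ≈ 2·N_eff·c/m² = 2 × 7.24 × 0.028 / 0.61² = 0.4054 / 0.3721 ≈ 1.09 mm.

1.09 mm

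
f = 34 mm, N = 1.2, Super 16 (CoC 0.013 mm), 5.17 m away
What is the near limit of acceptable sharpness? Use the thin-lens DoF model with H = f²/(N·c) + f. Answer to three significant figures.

Hyperfocal distance H = f²/(N·c) + f = 34²/(1.2 × 0.013) + 34 = 1156/0.0156 + 34 ≈ 74136.6 mm ≈ 74.14 m.
Near limit Dn = s·(H − f)/(H + s − 2f) = 5170 × (74136.6 − 34) / (74136.6 + 5170 − 2 × 34) = 5170 × 74102.6 / 79238.6 ≈ 4834.9 mm ≈ 4.83 m.

4.83 m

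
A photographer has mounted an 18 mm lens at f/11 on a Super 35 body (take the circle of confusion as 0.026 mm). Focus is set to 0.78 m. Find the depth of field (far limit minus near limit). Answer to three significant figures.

1.92 m

Hyperfocal distance H = f²/(N·c) + f = 18²/(11 × 0.026) + 18 = 324/0.286 + 18 ≈ 1150.9 mm ≈ 1.151 m.
Near limit Dn = s·(H − f)/(H + s − 2f) = 780 × (1150.9 − 18) / (1150.9 + 780 − 2 × 18) = 780 × 1132.9 / 1894.9 ≈ 466.3 mm.
Far limit Df = s·(H − f)/(H − s) = 780 × (1150.9 − 18) / (1150.9 − 780) = 780 × 1132.9 / 370.9 ≈ 2382.6 mm.
Depth of field = Df − Dn = 2382.6 − 466.3 ≈ 1916.3 mm ≈ 1.92 m.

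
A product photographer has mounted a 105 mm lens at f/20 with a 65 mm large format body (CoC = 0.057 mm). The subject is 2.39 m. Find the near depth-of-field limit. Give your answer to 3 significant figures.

Hyperfocal distance H = f²/(N·c) + f = 105²/(20 × 0.057) + 105 = 11025/1.14 + 105 ≈ 9776.1 mm ≈ 9.776 m.
Near limit Dn = s·(H − f)/(H + s − 2f) = 2390 × (9776.1 − 105) / (9776.1 + 2390 − 2 × 105) = 2390 × 9671.1 / 11956.1 ≈ 1933.2 mm ≈ 1.93 m.

1.93 m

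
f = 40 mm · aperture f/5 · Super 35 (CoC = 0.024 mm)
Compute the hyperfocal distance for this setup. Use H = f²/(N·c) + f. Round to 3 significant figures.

Hyperfocal distance H = f²/(N·c) + f = 40²/(5 × 0.024) + 40 = 1600/0.12 + 40 ≈ 13373.3 mm ≈ 13.4 m.

13.4 m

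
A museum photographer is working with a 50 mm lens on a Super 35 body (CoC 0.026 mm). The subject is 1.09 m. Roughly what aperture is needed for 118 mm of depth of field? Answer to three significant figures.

f/4.99

Write h = H − f = f²/(N·c). The thin-lens limits are Dn = s·h/(h + (s−f)) and Df = s·h/(h − (s−f)), so DoF = Df − Dn = 2·s·(s−f)·h / (h² − (s−f)²).
That is a quadratic in h: DoF·h² − 2·s·(s−f)·h − DoF·(s−f)² = 0 ⇒ h = (s−f)·(s + √(s² + DoF²)) / DoF = 1040 × (1090 + √(1090² + 118²)) / 118 = 1040 × (1090 + 1096.37) / 118 ≈ 19270 mm.
Then N = f²/(c·h) = 50² / (0.026 × 19270) = 2500 / 501.01 ≈ 4.99.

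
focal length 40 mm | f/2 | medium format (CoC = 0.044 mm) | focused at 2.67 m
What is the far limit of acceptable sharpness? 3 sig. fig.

Hyperfocal distance H = f²/(N·c) + f = 40²/(2 × 0.044) + 40 = 1600/0.088 + 40 ≈ 18221.8 mm ≈ 18.22 m.
Far limit Df = s·(H − f)/(H − s) = 2670 × (18221.8 − 40) / (18221.8 − 2670) = 2670 × 18181.8 / 15551.8 ≈ 3121.5 mm ≈ 3.12 m.

3.12 m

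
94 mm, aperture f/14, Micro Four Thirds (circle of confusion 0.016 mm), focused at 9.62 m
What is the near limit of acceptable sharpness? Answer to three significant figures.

7.75 m

Hyperfocal distance H = f²/(N·c) + f = 94²/(14 × 0.016) + 94 = 8836/0.224 + 94 ≈ 39540.4 mm ≈ 39.54 m.
Near limit Dn = s·(H − f)/(H + s − 2f) = 9620 × (39540.4 − 94) / (39540.4 + 9620 − 2 × 94) = 9620 × 39446.4 / 48972.4 ≈ 7748.7 mm ≈ 7.75 m.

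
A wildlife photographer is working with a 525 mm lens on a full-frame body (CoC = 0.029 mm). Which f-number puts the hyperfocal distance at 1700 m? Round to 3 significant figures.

f/5.59

Rearrange H = f²/(N·c) + f for N: N = f² / ((H − f)·c).
N = 525² / ((1700000 − 525) × 0.029) = 275625 / 49285 ≈ 5.59.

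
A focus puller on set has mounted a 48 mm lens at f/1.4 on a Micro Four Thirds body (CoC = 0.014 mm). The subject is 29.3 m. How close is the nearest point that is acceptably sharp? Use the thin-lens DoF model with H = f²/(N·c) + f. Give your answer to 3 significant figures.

23.5 m

Hyperfocal distance H = f²/(N·c) + f = 48²/(1.4 × 0.014) + 48 = 2304/0.0196 + 48 ≈ 117599.0 mm ≈ 117.6 m.
Near limit Dn = s·(H − f)/(H + s − 2f) = 29300 × (117599.0 − 48) / (117599.0 + 29300 − 2 × 48) = 29300 × 117551.0 / 146803.0 ≈ 23462 mm ≈ 23.5 m.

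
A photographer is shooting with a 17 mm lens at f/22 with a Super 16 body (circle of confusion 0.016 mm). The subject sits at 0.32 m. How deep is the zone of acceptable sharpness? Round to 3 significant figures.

Hyperfocal distance H = f²/(N·c) + f = 17²/(22 × 0.016) + 17 = 289/0.352 + 17 ≈ 838.0 mm ≈ 0.838 m.
Near limit Dn = s·(H − f)/(H + s − 2f) = 320 × (838.0 − 17) / (838.0 + 320 − 2 × 17) = 320 × 821.0 / 1124.0 ≈ 233.74 mm.
Far limit Df = s·(H − f)/(H − s) = 320 × (838.0 − 17) / (838.0 − 320) = 320 × 821.0 / 518.0 ≈ 507.17 mm.
Depth of field = Df − Dn = 507.17 − 233.74 ≈ 273.43 mm.

273 mm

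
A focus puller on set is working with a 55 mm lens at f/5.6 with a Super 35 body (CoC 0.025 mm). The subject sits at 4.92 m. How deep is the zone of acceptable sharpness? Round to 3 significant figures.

Hyperfocal distance H = f²/(N·c) + f = 55²/(5.6 × 0.025) + 55 = 3025/0.14 + 55 ≈ 21662.1 mm ≈ 21.66 m.
Near limit Dn = s·(H − f)/(H + s − 2f) = 4920 × (21662.1 − 55) / (21662.1 + 4920 − 2 × 55) = 4920 × 21607.1 / 26472.1 ≈ 4015.8 mm.
Far limit Df = s·(H − f)/(H − s) = 4920 × (21662.1 − 55) / (21662.1 − 4920) = 4920 × 21607.1 / 16742.1 ≈ 6349.7 mm.
Depth of field = Df − Dn = 6349.7 − 4015.8 ≈ 2333.9 mm ≈ 2.33 m.

2.33 m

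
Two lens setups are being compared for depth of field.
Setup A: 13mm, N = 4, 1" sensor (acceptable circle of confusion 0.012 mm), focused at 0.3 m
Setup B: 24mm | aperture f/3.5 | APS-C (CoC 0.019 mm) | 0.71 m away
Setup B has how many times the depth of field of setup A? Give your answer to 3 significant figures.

2.30

Setup A: H = 13²/(4×0.012) + 13 ≈ 3533.8 mm; DoF = Df − Dn = 326.625 − 277.389 ≈ 49.236 mm.
Setup B: H = 24²/(3.5×0.019) + 24 ≈ 8685.7 mm; DoF = Df − Dn = 771.07 − 657.89 ≈ 113.18 mm.
Ratio = 113.18 / 49.236 ≈ 2.30.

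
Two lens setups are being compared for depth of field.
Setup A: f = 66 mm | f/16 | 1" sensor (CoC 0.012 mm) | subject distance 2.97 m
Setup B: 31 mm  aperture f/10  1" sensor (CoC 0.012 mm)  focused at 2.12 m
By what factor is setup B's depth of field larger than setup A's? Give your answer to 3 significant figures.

Setup A: H = 66²/(16×0.012) + 66 ≈ 22753.5 mm; DoF = Df − Dn = 3405.96 − 2632.98 ≈ 772.98 mm.
Setup B: H = 31²/(10×0.012) + 31 ≈ 8039.3 mm; DoF = Df − Dn = 2868.2 − 1681.4 ≈ 1186.8 mm.
Ratio = 1186.8 / 772.98 ≈ 1.54.

1.54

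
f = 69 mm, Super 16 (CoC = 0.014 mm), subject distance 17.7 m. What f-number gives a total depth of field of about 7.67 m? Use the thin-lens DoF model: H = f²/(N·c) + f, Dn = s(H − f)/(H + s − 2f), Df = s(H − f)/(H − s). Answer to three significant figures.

f/4

Write h = H − f = f²/(N·c). The thin-lens limits are Dn = s·h/(h + (s−f)) and Df = s·h/(h − (s−f)), so DoF = Df − Dn = 2·s·(s−f)·h / (h² − (s−f)²).
That is a quadratic in h: DoF·h² − 2·s·(s−f)·h − DoF·(s−f)² = 0 ⇒ h = (s−f)·(s + √(s² + DoF²)) / DoF = 17631 × (17700 + √(17700² + 7670²)) / 7670 = 17631 × (17700 + 19290.4) / 7670 ≈ 85030 mm.
Then N = f²/(c·h) = 69² / (0.014 × 85030) = 4761 / 1190.4 ≈ 4.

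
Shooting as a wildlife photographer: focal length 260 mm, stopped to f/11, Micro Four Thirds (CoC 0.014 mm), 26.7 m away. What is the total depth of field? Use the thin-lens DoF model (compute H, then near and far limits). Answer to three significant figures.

3.23 m

Hyperfocal distance H = f²/(N·c) + f = 260²/(11 × 0.014) + 260 = 67600/0.154 + 260 ≈ 439221.0 mm ≈ 439.2 m.
Near limit Dn = s·(H − f)/(H + s − 2f) = 26700 × (439221.0 − 260) / (439221.0 + 26700 − 2 × 260) = 26700 × 438961.0 / 465401.0 ≈ 25183.1 mm.
Far limit Df = s·(H − f)/(H − s) = 26700 × (439221.0 − 260) / (439221.0 − 26700) = 26700 × 438961.0 / 412521.0 ≈ 28411.3 mm.
Depth of field = Df − Dn = 28411.3 − 25183.1 ≈ 3228.2 mm ≈ 3.23 m.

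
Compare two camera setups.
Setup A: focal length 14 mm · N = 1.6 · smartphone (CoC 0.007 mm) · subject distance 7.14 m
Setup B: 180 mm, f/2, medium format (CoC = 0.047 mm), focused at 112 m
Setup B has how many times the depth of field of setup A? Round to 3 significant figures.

Setup A: H = 14²/(1.6×0.007) + 14 ≈ 17514.0 mm; DoF = Df − Dn = 12044.5 − 5073.9 ≈ 6970.6 mm.
Setup B: H = 180²/(2×0.047) + 180 ≈ 344860.9 mm; DoF = Df − Dn = 165783 − 84566 ≈ 81217 mm.
Ratio = 81217 / 6970.6 ≈ 11.7.

11.7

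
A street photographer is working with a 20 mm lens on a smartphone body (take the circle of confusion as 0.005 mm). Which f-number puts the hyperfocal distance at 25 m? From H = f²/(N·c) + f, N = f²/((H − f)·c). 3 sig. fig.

Rearrange H = f²/(N·c) + f for N: N = f² / ((H − f)·c).
N = 20² / ((25000 − 20) × 0.005) = 400 / 124.9 ≈ 3.20.

f/3.20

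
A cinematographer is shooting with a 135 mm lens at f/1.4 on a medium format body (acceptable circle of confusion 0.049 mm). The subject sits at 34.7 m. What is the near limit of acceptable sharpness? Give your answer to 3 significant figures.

Hyperfocal distance H = f²/(N·c) + f = 135²/(1.4 × 0.049) + 135 = 18225/0.0686 + 135 ≈ 265805.6 mm ≈ 265.8 m.
Near limit Dn = s·(H − f)/(H + s − 2f) = 34700 × (265805.6 − 135) / (265805.6 + 34700 − 2 × 135) = 34700 × 265670.6 / 300235.6 ≈ 30705 mm ≈ 30.7 m.

30.7 m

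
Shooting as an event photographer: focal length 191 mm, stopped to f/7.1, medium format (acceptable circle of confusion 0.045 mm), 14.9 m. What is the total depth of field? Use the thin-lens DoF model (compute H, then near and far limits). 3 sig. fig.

3.90 m

Hyperfocal distance H = f²/(N·c) + f = 191²/(7.1 × 0.045) + 191 = 36481/0.3195 + 191 ≈ 114372.5 mm ≈ 114.4 m.
Near limit Dn = s·(H − f)/(H + s − 2f) = 14900 × (114372.5 − 191) / (114372.5 + 14900 − 2 × 191) = 14900 × 114181.5 / 128890.5 ≈ 13199.6 mm.
Far limit Df = s·(H − f)/(H − s) = 14900 × (114372.5 − 191) / (114372.5 − 14900) = 14900 × 114181.5 / 99472.5 ≈ 17103.3 mm.
Depth of field = Df − Dn = 17103.3 − 13199.6 ≈ 3903.7 mm ≈ 3.90 m.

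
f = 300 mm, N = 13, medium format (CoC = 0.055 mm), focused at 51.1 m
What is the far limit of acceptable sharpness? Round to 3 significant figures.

85.7 m

Hyperfocal distance H = f²/(N·c) + f = 300²/(13 × 0.055) + 300 = 90000/0.715 + 300 ≈ 126174.1 mm ≈ 126.2 m.
Far limit Df = s·(H − f)/(H − s) = 51100 × (126174.1 − 300) / (126174.1 − 51100) = 51100 × 125874.1 / 75074.1 ≈ 85678 mm ≈ 85.7 m.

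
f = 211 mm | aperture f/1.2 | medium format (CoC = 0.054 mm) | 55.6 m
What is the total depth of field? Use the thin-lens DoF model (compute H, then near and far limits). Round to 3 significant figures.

9.02 m

Hyperfocal distance H = f²/(N·c) + f = 211²/(1.2 × 0.054) + 211 = 44521/0.0648 + 211 ≈ 687263.5 mm ≈ 687.3 m.
Near limit Dn = s·(H − f)/(H + s − 2f) = 55600 × (687263.5 − 211) / (687263.5 + 55600 − 2 × 211) = 55600 × 687052.5 / 742441.5 ≈ 51452.0 mm.
Far limit Df = s·(H − f)/(H − s) = 55600 × (687263.5 − 211) / (687263.5 − 55600) = 55600 × 687052.5 / 631663.5 ≈ 60475.4 mm.
Depth of field = Df − Dn = 60475.4 − 51452.0 ≈ 9023.4 mm ≈ 9.02 m.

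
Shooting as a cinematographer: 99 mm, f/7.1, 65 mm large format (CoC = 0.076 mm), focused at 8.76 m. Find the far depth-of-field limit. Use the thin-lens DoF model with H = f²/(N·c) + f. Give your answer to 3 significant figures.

16.7 m

Hyperfocal distance H = f²/(N·c) + f = 99²/(7.1 × 0.076) + 99 = 9801/0.5396 + 99 ≈ 18262.5 mm ≈ 18.26 m.
Far limit Df = s·(H − f)/(H − s) = 8760 × (18262.5 − 99) / (18262.5 − 8760) = 8760 × 18163.5 / 9502.5 ≈ 16744 mm ≈ 16.7 m.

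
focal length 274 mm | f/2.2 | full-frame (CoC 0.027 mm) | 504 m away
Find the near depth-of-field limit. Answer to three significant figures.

Hyperfocal distance H = f²/(N·c) + f = 274²/(2.2 × 0.027) + 274 = 75076/0.0594 + 274 ≈ 1264179.7 mm ≈ 1264 m.
Near limit Dn = s·(H − f)/(H + s − 2f) = 504000 × (1264179.7 − 274) / (1264179.7 + 504000 − 2 × 274) = 504000 × 1263905.7 / 1767631.7 ≈ 360374 mm ≈ 360 m.

360 m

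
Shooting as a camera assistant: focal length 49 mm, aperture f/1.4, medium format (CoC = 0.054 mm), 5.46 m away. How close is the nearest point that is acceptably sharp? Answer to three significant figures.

4.67 m

Hyperfocal distance H = f²/(N·c) + f = 49²/(1.4 × 0.054) + 49 = 2401/0.0756 + 49 ≈ 31808.3 mm ≈ 31.81 m.
Near limit Dn = s·(H − f)/(H + s − 2f) = 5460 × (31808.3 − 49) / (31808.3 + 5460 − 2 × 49) = 5460 × 31759.3 / 37170.3 ≈ 4665.2 mm ≈ 4.67 m.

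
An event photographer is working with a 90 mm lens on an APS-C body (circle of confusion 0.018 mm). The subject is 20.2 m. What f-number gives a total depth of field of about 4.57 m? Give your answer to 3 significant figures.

f/2.50

Write h = H − f = f²/(N·c). The thin-lens limits are Dn = s·h/(h + (s−f)) and Df = s·h/(h − (s−f)), so DoF = Df − Dn = 2·s·(s−f)·h / (h² − (s−f)²).
That is a quadratic in h: DoF·h² − 2·s·(s−f)·h − DoF·(s−f)² = 0 ⇒ h = (s−f)·(s + √(s² + DoF²)) / DoF = 20110 × (20200 + √(20200² + 4570²)) / 4570 = 20110 × (20200 + 20710.5) / 4570 ≈ 180024 mm.
Then N = f²/(c·h) = 90² / (0.018 × 180024) = 8100 / 3240.4 ≈ 2.50.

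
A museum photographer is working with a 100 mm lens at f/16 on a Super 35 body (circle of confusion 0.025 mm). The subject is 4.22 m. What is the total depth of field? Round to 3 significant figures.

Hyperfocal distance H = f²/(N·c) + f = 100²/(16 × 0.025) + 100 = 10000/0.4 + 100 ≈ 25100.0 mm ≈ 25.10 m.
Near limit Dn = s·(H − f)/(H + s − 2f) = 4220 × (25100.0 − 100) / (25100.0 + 4220 − 2 × 100) = 4220 × 25000.0 / 29120.0 ≈ 3622.9 mm.
Far limit Df = s·(H − f)/(H − s) = 4220 × (25100.0 − 100) / (25100.0 − 4220) = 4220 × 25000.0 / 20880.0 ≈ 5052.7 mm.
Depth of field = Df − Dn = 5052.7 − 3622.9 ≈ 1429.8 mm ≈ 1.43 m.

1.43 m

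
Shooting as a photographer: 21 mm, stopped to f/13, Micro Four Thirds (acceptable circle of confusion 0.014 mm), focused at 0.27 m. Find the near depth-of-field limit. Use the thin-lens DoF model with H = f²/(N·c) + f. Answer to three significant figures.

245 mm

Hyperfocal distance H = f²/(N·c) + f = 21²/(13 × 0.014) + 21 = 441/0.182 + 21 ≈ 2444.1 mm ≈ 2.444 m.
Near limit Dn = s·(H − f)/(H + s − 2f) = 270 × (2444.1 − 21) / (2444.1 + 270 − 2 × 21) = 270 × 2423.1 / 2672.1 ≈ 244.84 mm.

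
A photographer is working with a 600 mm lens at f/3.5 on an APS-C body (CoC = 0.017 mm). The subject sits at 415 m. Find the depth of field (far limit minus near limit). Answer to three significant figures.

57.1 m

Hyperfocal distance H = f²/(N·c) + f = 600²/(3.5 × 0.017) + 600 = 360000/0.0595 + 600 ≈ 6051020.2 mm ≈ 6051 m.
Near limit Dn = s·(H − f)/(H + s − 2f) = 415000 × (6051020.2 − 600) / (6051020.2 + 415000 − 2 × 600) = 415000 × 6050420.2 / 6464820.2 ≈ 388398 mm.
Far limit Df = s·(H − f)/(H − s) = 415000 × (6051020.2 − 600) / (6051020.2 − 415000) = 415000 × 6050420.2 / 5636020.2 ≈ 445514 mm.
Depth of field = Df − Dn = 445514 − 388398 ≈ 57116 mm ≈ 57.1 m.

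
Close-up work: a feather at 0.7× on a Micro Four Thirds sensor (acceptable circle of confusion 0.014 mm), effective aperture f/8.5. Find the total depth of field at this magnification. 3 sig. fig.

At magnification m, DoF ≈ 2·N_eff·c/m² = 2 × 8.5 × 0.014 / 0.7² = 0.238 / 0.49 ≈ 0.486 mm.

0.486 mm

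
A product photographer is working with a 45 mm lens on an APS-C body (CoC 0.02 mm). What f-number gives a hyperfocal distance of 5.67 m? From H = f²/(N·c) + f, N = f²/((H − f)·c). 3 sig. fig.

f/18

Rearrange H = f²/(N·c) + f for N: N = f² / ((H − f)·c).
N = 45² / ((5670 − 45) × 0.02) = 2025 / 112.5 ≈ 18.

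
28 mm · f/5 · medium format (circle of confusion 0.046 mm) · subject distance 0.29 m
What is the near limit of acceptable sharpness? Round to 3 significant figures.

269 mm

Hyperfocal distance H = f²/(N·c) + f = 28²/(5 × 0.046) + 28 = 784/0.23 + 28 ≈ 3436.7 mm ≈ 3.437 m.
Near limit Dn = s·(H − f)/(H + s − 2f) = 290 × (3436.7 − 28) / (3436.7 + 290 − 2 × 28) = 290 × 3408.7 / 3670.7 ≈ 269.30 mm.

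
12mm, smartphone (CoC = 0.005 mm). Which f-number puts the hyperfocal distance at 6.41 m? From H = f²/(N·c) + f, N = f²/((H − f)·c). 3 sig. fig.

Rearrange H = f²/(N·c) + f for N: N = f² / ((H − f)·c).
N = 12² / ((6410 − 12) × 0.005) = 144 / 31.99 ≈ 4.50.

f/4.50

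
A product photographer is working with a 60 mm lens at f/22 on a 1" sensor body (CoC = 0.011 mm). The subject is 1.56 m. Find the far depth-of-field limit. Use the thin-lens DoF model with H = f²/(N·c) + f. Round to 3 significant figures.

Hyperfocal distance H = f²/(N·c) + f = 60²/(22 × 0.011) + 60 = 3600/0.242 + 60 ≈ 14936.0 mm ≈ 14.94 m.
Far limit Df = s·(H − f)/(H − s) = 1560 × (14936.0 − 60) / (14936.0 − 1560) = 1560 × 14876.0 / 13376.0 ≈ 1734.9 mm ≈ 1.73 m.

1.73 m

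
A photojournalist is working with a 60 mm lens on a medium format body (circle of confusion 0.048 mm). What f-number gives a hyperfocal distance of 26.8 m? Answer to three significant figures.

Rearrange H = f²/(N·c) + f for N: N = f² / ((H − f)·c).
N = 60² / ((26800 − 60) × 0.048) = 3600 / 1284 ≈ 2.80.

f/2.80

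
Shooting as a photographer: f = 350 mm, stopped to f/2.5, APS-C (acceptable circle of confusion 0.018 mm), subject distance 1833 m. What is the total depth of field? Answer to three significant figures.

Hyperfocal distance H = f²/(N·c) + f = 350²/(2.5 × 0.018) + 350 = 122500/0.045 + 350 ≈ 2722572.2 mm ≈ 2723 m.
Near limit Dn = s·(H − f)/(H + s − 2f) = 1833000 × (2722572.2 − 350) / (2722572.2 + 1833000 − 2 × 350) = 1833000 × 2722222.2 / 4554872.2 ≈ 1095494 mm.
Far limit Df = s·(H − f)/(H − s) = 1833000 × (2722572.2 − 350) / (2722572.2 − 1833000) = 1833000 × 2722222.2 / 889572.2 ≈ 5609250 mm.
Depth of field = Df − Dn = 5609250 − 1095494 ≈ 4513756 mm ≈ 4510 m.

4510 m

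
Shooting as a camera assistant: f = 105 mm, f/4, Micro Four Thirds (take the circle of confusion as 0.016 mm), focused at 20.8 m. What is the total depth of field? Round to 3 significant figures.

5.07 m

Hyperfocal distance H = f²/(N·c) + f = 105²/(4 × 0.016) + 105 = 11025/0.064 + 105 ≈ 172370.6 mm ≈ 172.4 m.
Near limit Dn = s·(H − f)/(H + s − 2f) = 20800 × (172370.6 − 105) / (172370.6 + 20800 − 2 × 105) = 20800 × 172265.6 / 192960.6 ≈ 18569.2 mm.
Far limit Df = s·(H − f)/(H − s) = 20800 × (172370.6 − 105) / (172370.6 − 20800) = 20800 × 172265.6 / 151570.6 ≈ 23640.0 mm.
Depth of field = Df − Dn = 23640.0 − 18569.2 ≈ 5070.8 mm ≈ 5.07 m.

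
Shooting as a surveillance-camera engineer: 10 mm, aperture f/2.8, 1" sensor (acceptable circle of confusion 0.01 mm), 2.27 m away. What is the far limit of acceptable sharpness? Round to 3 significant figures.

6.18 m

Hyperfocal distance H = f²/(N·c) + f = 10²/(2.8 × 0.01) + 10 = 100/0.028 + 10 ≈ 3581.4 mm ≈ 3.581 m.
Far limit Df = s·(H − f)/(H − s) = 2270 × (3581.4 − 10) / (3581.4 − 2270) = 2270 × 3571.4 / 1311.4 ≈ 6181.9 mm ≈ 6.18 m.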